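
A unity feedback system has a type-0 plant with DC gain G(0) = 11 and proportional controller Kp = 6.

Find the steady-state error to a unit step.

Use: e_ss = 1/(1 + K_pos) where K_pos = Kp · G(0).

K_pos = Kp · G(0) = 6 × 11 = 66. e_ss = 1/(1 + 66) = 0.0149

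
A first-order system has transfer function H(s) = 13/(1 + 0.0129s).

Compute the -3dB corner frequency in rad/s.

Corner frequency = 1/τ = 1/0.0129 = 77.519 rad/s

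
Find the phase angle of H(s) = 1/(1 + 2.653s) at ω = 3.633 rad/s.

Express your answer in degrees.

Phase = -arctan(ωτ) = -arctan(3.633 × 2.653) = -84.1°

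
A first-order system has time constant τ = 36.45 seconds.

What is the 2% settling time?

For first-order system, 2% settling time ≈ 4τ = 4 × 36.45 = 145.8 s.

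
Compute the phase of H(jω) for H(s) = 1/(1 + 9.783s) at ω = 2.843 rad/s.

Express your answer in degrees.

Phase = -arctan(ωτ) = -arctan(2.843 × 9.783) = -87.9°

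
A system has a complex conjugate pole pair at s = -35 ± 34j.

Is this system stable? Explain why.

Real part of poles is -35 (< 0, left half-plane). Stable.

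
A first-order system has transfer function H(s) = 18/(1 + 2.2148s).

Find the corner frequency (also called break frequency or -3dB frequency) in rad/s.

Corner frequency = 1/τ = 1/2.2148 = 0.452 rad/s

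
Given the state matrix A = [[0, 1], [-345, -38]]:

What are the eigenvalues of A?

det(A - λI) = λ² - (-38)λ + 345 = (λ - (-23))(λ - (-15)). Eigenvalues: -23, -15.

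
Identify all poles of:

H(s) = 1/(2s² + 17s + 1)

Discriminant = 17² - 4×2×1 = 289 - 8 = 281 > 0, so two distinct real poles. Using quadratic formula: s = (-17 ± √281)/(2×2) = (-17 ± √281)/4, with √281 ≈ 16.7631. s₁ ≈ -0.0592, s₂ ≈ -8.4408. Poles: s₁ = -0.0592, s₂ = -8.4408.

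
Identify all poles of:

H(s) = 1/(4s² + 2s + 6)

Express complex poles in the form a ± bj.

Discriminant = 2² - 4×4×6 = 4 - 96 = -92 < 0, so the poles are a complex conjugate pair s = (-2 ± j√92)/(2×4). Real part = -2/(2×4) = -2/8 = -0.25; imaginary part = ±√92/(2×4) ≈ 1.1990. Poles: s = -0.25 ± 1.1990j.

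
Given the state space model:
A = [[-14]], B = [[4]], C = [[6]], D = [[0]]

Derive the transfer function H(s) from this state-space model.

(sI - A)⁻¹ = 1/(s + 14). H(s) = 6 × 4/(s + 14) + 0 = 24/(s + 14).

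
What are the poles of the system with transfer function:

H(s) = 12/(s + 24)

Pole is where denominator = 0: s + 24 = 0, so s = -24.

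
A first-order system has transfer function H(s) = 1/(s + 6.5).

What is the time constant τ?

For H(s) = 1/(s + 1/τ), the pole is at -1/τ = -6.5, so τ = 1/6.5 = 0.1538 s.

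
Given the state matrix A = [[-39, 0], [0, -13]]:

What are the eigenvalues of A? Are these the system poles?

For diagonal matrix, eigenvalues are diagonal entries: λ₁ = -39, λ₂ = -13. Eigenvalues of A = system poles.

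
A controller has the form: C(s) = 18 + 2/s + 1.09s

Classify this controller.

This is a Proportional-Integral-Derivative (PID) controller.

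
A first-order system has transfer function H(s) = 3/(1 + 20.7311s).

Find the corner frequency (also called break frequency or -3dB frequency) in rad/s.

Corner frequency = 1/τ = 1/20.7311 = 0.048 rad/s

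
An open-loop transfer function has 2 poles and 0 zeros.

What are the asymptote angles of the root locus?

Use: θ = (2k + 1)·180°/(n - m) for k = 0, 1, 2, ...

n - m = 2 - 0 = 2. Angles: θk = (2k + 1)·180°/2 = 90°, 270°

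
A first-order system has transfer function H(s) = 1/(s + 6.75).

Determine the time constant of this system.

For H(s) = 1/(s + 1/τ), the pole is at -1/τ = -6.75, so τ = 1/6.75 = 0.1481 s.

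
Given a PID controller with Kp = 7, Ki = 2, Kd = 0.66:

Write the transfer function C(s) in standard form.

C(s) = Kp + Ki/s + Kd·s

Substituting values: C(s) = 7 + 2/s + 0.66s = (0.66s² + 7s + 2)/s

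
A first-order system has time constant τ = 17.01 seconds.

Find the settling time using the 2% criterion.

For first-order system, 2% settling time ≈ 4τ = 4 × 17.01 = 68.04 s.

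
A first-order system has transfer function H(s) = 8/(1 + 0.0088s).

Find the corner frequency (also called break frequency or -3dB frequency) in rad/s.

Corner frequency = 1/τ = 1/0.0088 = 113.636 rad/s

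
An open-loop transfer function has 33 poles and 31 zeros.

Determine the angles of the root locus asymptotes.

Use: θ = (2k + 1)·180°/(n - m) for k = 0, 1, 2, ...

n - m = 33 - 31 = 2. Angles: θk = (2k + 1)·180°/2 = 90°, 270°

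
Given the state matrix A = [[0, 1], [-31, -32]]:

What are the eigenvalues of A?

det(A - λI) = λ² - (-32)λ + 31 = (λ - (-1))(λ - (-31)). Eigenvalues: -1, -31.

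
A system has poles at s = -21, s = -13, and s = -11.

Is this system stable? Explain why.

All poles are in the left half-plane. System is stable.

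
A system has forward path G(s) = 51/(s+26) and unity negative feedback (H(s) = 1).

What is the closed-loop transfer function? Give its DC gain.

T(s) = G/(1+GH) = [51/(s+26)] / [1 + 51/(s+26)] = 51/(s+26+51) = 51/(s+77). DC gain = 51/77 = 0.6623.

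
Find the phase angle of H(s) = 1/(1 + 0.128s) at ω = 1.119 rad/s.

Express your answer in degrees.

Phase = -arctan(ωτ) = -arctan(1.119 × 0.128) = -8.2°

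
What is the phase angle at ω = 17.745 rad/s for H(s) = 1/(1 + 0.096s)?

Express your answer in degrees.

Phase = -arctan(ωτ) = -arctan(17.745 × 0.096) = -59.6°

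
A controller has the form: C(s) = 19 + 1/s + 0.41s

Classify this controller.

This is a Proportional-Integral-Derivative (PID) controller.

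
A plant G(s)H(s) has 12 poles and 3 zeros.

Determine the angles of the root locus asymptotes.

n - m = 12 - 3 = 9. Angles: θk = (2k + 1)·180°/9 = 20°, 60°, 100°, 140°, 180°, 220°, 260°, 300°, 340°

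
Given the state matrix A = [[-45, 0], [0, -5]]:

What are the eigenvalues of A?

For diagonal matrix, eigenvalues are diagonal entries: λ₁ = -45, λ₂ = -5.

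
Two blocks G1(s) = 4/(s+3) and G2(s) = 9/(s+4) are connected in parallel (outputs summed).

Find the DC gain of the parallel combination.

Parallel: G_eq = G1 + G2. DC gain = G1(0) + G2(0) = 4/3 + 9/4 = 1.3333 + 2.25 = 3.5833.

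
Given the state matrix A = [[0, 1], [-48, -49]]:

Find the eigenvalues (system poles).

det(A - λI) = λ² - (-49)λ + 48 = (λ - (-1))(λ - (-48)). Eigenvalues: -1, -48.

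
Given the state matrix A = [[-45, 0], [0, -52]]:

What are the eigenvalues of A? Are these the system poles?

For diagonal matrix, eigenvalues are diagonal entries: λ₁ = -45, λ₂ = -52. Eigenvalues of A = system poles.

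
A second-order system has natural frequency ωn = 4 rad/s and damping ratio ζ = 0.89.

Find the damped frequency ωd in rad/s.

ωd = ωn√(1 - ζ²) = 4√(1 - 0.89²) = 1.82 rad/s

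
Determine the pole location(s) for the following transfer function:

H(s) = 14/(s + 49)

Pole is where denominator = 0: s + 49 = 0, so s = -49.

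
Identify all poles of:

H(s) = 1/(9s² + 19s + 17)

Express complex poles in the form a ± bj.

Discriminant = 19² - 4×9×17 = 361 - 612 = -251 < 0, so the poles are a complex conjugate pair s = (-19 ± j√251)/(2×9). Real part = -19/(2×9) = -19/18 ≈ -1.0556; imaginary part = ±√251/(2×9) ≈ 0.8802. Poles: s = -1.0556 ± 0.8802j.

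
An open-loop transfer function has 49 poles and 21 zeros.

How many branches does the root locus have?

Root locus has n branches where n = number of poles = 49.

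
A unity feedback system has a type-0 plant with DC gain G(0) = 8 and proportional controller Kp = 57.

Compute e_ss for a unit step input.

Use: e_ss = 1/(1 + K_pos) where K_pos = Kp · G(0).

K_pos = Kp · G(0) = 57 × 8 = 456. e_ss = 1/(1 + 456) = 0.0022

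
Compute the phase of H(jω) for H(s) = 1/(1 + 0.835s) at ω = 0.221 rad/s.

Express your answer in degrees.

Phase = -arctan(ωτ) = -arctan(0.221 × 0.835) = -10.5°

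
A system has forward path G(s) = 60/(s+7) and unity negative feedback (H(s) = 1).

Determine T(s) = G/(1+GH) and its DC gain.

T(s) = G/(1+GH) = [60/(s+7)] / [1 + 60/(s+7)] = 60/(s+7+60) = 60/(s+67). DC gain = 60/67 = 0.8955.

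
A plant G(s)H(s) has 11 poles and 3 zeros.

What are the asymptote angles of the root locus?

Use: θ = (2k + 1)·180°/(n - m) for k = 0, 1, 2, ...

n - m = 11 - 3 = 8. Angles: θk = (2k + 1)·180°/8 = 22.5°, 67.5°, 112.5°, 157.5°, 202.5°, 247.5°, 292.5°, 337.5°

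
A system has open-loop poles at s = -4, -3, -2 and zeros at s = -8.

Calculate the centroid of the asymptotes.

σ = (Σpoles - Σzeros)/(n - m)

σ = (Σpoles - Σzeros)/(n - m) = (-9 - (-8))/(3 - 1) = -1/2 = -0.5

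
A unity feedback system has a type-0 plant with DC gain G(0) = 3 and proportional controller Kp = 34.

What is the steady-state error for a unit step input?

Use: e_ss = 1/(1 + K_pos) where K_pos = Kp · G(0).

K_pos = Kp · G(0) = 34 × 3 = 102. e_ss = 1/(1 + 102) = 0.0097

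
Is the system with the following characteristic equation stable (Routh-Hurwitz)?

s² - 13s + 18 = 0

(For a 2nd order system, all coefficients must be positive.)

Coefficients: 1, -13, 18. b=-13 not positive, so system is unstable.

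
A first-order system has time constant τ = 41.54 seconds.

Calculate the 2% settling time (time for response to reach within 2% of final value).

For first-order system, 2% settling time ≈ 4τ = 4 × 41.54 = 166.16 s.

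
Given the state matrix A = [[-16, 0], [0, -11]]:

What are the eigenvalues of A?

For diagonal matrix, eigenvalues are diagonal entries: λ₁ = -16, λ₂ = -11.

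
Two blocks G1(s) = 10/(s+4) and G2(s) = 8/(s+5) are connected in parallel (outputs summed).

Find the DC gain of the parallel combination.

Parallel: G_eq = G1 + G2. DC gain = G1(0) + G2(0) = 10/4 + 8/5 = 2.5 + 1.6 = 4.1.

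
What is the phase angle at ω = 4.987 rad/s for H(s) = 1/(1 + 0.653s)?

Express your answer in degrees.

Phase = -arctan(ωτ) = -arctan(4.987 × 0.653) = -72.9°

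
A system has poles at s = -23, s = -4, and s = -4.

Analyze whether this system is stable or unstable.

All poles are in the left half-plane. System is stable.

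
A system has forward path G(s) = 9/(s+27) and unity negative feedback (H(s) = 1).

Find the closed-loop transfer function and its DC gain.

T(s) = G/(1+GH) = [9/(s+27)] / [1 + 9/(s+27)] = 9/(s+27+9) = 9/(s+36). DC gain = 9/36 = 0.25.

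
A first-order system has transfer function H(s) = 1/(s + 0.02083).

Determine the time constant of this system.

For H(s) = 1/(s + 1/τ), the pole is at -1/τ = -0.02083, so τ = 1/0.02083 = 48.01 s.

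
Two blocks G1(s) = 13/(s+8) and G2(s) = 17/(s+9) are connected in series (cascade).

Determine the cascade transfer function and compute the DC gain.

Series: multiply transfer functions. G_eq = 13/(s+8) × 17/(s+9) = 221/((s+8)(s+9)). DC gain = 221/(8×9) = 3.0694.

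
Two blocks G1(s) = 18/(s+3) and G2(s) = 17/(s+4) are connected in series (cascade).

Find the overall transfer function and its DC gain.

Series: multiply transfer functions. G_eq = 18/(s+3) × 17/(s+4) = 306/((s+3)(s+4)). DC gain = 306/(3×4) = 25.5.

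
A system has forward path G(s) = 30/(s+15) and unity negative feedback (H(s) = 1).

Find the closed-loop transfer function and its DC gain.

T(s) = G/(1+GH) = [30/(s+15)] / [1 + 30/(s+15)] = 30/(s+15+30) = 30/(s+45). DC gain = 30/45 = 0.6667.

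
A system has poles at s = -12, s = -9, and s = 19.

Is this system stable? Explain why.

Pole(s) at s = 19 are not in the left half-plane. System is unstable.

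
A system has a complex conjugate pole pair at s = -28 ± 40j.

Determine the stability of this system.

Real part of poles is -28 (< 0, left half-plane). Stable.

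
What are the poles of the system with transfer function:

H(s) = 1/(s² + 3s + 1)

Discriminant = 3² - 4×1×1 = 9 - 4 = 5 > 0, so two distinct real poles. Using quadratic formula: s = (-3 ± √5)/(2×1) = (-3 ± √5)/2, with √5 ≈ 2.2361. s₁ ≈ -0.3820, s₂ ≈ -2.6180. Poles: s₁ = -0.3820, s₂ = -2.6180.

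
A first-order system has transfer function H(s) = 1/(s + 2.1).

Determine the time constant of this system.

For H(s) = 1/(s + 1/τ), the pole is at -1/τ = -2.1, so τ = 1/2.1 = 0.4762 s.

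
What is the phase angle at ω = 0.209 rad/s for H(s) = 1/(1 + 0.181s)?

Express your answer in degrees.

Phase = -arctan(ωτ) = -arctan(0.209 × 0.181) = -2.2°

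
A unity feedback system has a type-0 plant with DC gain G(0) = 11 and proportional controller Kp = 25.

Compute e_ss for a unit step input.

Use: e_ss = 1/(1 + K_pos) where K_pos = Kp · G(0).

K_pos = Kp · G(0) = 25 × 11 = 275. e_ss = 1/(1 + 275) = 0.0036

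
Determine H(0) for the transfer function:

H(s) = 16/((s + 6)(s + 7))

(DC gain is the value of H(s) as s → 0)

DC gain = H(0) = 16/(6 × 7) = 16/42 = 0.3810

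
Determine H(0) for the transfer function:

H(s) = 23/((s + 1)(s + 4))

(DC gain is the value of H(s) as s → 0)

DC gain = H(0) = 23/(1 × 4) = 23/4 = 5.75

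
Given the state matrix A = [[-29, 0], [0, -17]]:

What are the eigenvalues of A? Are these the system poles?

For diagonal matrix, eigenvalues are diagonal entries: λ₁ = -29, λ₂ = -17. Eigenvalues of A = system poles.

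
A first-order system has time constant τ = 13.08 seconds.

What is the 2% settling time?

For first-order system, 2% settling time ≈ 4τ = 4 × 13.08 = 52.32 s.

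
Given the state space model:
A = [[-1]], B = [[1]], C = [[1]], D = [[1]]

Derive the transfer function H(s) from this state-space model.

(sI - A)⁻¹ = 1/(s + 1). H(s) = 1×1/(s + 1) + 1 = (s + 2)/(s + 1).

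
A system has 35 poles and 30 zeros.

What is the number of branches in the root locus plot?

Root locus has n branches where n = number of poles = 35.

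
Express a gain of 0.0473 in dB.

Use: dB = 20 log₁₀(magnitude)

dB = 20 log₁₀(0.0473) = -26.5 dB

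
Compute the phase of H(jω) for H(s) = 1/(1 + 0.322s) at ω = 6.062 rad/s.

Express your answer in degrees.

Phase = -arctan(ωτ) = -arctan(6.062 × 0.322) = -62.9°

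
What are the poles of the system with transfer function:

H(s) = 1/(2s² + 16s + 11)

Discriminant = 16² - 4×2×11 = 256 - 88 = 168 > 0, so two distinct real poles. Using quadratic formula: s = (-16 ± √168)/(2×2) = (-16 ± √168)/4, with √168 ≈ 12.9615. s₁ ≈ -0.7596, s₂ ≈ -7.2404. Poles: s₁ = -0.7596, s₂ = -7.2404.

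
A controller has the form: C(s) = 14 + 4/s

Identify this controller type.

This is a Proportional-Integral (PI) controller.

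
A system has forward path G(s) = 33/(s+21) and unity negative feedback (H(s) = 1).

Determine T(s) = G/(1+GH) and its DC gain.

T(s) = G/(1+GH) = [33/(s+21)] / [1 + 33/(s+21)] = 33/(s+21+33) = 33/(s+54). DC gain = 33/54 = 0.6111.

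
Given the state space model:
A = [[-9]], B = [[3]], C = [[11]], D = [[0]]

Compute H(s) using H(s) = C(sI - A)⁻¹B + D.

(sI - A)⁻¹ = 1/(s + 9). H(s) = 11 × 3/(s + 9) + 0 = 33/(s + 9).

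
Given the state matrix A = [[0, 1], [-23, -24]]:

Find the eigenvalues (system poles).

det(A - λI) = λ² - (-24)λ + 23 = (λ - (-1))(λ - (-23)). Eigenvalues: -1, -23.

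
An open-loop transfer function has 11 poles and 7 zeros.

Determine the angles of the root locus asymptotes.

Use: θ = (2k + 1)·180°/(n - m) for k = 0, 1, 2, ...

n - m = 11 - 7 = 4. Angles: θk = (2k + 1)·180°/4 = 45°, 135°, 225°, 315°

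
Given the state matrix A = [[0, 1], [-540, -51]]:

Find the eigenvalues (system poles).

det(A - λI) = λ² - (-51)λ + 540 = (λ - (-36))(λ - (-15)). Eigenvalues: -36, -15.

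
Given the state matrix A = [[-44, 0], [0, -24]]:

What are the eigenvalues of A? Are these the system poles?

For diagonal matrix, eigenvalues are diagonal entries: λ₁ = -44, λ₂ = -24. Eigenvalues of A = system poles.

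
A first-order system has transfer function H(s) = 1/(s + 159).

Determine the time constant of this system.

For H(s) = 1/(s + 1/τ), the pole is at -1/τ = -159, so τ = 1/159 = 0.0063 s.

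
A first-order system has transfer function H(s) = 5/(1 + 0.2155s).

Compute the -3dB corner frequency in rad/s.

Corner frequency = 1/τ = 1/0.2155 = 4.64 rad/s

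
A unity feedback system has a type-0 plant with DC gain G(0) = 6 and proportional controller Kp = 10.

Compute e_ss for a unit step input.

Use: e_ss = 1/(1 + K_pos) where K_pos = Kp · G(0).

K_pos = Kp · G(0) = 10 × 6 = 60. e_ss = 1/(1 + 60) = 0.0164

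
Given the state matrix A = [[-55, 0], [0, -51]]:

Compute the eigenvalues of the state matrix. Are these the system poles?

For diagonal matrix, eigenvalues are diagonal entries: λ₁ = -55, λ₂ = -51. Eigenvalues of A = system poles.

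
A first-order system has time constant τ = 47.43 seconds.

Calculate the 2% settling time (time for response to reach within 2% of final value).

For first-order system, 2% settling time ≈ 4τ = 4 × 47.43 = 189.72 s.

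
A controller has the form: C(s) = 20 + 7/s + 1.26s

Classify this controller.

This is a Proportional-Integral-Derivative (PID) controller.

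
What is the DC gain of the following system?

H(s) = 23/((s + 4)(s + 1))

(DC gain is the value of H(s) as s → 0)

DC gain = H(0) = 23/(4 × 1) = 23/4 = 5.75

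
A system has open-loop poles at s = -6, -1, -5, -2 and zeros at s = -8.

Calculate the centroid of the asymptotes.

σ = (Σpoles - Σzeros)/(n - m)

σ = (Σpoles - Σzeros)/(n - m) = (-14 - (-8))/(4 - 1) = -6/3 = -2.0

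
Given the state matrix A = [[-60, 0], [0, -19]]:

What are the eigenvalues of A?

For diagonal matrix, eigenvalues are diagonal entries: λ₁ = -60, λ₂ = -19.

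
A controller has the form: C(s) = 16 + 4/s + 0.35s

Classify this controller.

This is a Proportional-Integral-Derivative (PID) controller.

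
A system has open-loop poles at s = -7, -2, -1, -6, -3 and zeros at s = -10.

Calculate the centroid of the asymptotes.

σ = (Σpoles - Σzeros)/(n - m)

σ = (Σpoles - Σzeros)/(n - m) = (-19 - (-10))/(5 - 1) = -9/4 = -2.25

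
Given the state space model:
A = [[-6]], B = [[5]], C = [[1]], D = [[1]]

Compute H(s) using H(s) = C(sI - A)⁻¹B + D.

(sI - A)⁻¹ = 1/(s + 6). H(s) = 1×5/(s + 6) + 1 = (s + 11)/(s + 6).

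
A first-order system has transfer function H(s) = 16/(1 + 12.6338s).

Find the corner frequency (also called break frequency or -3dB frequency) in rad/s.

Corner frequency = 1/τ = 1/12.6338 = 0.079 rad/s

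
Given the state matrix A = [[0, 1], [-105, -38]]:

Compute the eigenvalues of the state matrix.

det(A - λI) = λ² - (-38)λ + 105 = (λ - (-3))(λ - (-35)). Eigenvalues: -3, -35.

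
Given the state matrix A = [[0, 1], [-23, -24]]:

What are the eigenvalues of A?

det(A - λI) = λ² - (-24)λ + 23 = (λ - (-23))(λ - (-1)). Eigenvalues: -23, -1.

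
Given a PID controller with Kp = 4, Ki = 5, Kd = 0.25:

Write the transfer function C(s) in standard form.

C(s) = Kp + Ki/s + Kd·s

Substituting values: C(s) = 4 + 5/s + 0.25s = (0.25s² + 4s + 5)/s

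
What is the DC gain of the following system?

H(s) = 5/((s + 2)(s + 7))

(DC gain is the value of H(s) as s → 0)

DC gain = H(0) = 5/(2 × 7) = 5/14 = 0.3571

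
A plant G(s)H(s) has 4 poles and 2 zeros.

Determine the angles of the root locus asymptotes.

n - m = 4 - 2 = 2. Angles: θk = (2k + 1)·180°/2 = 90°, 270°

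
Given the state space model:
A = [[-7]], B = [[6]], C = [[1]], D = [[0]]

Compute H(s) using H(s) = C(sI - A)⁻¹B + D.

(sI - A)⁻¹ = 1/(s + 7). H(s) = 1 × 6/(s + 7) + 0 = 6/(s + 7).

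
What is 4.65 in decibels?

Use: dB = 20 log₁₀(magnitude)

dB = 20 log₁₀(4.65) = 13.3 dB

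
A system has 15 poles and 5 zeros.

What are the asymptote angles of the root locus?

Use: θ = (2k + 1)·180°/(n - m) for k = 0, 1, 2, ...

n - m = 15 - 5 = 10. Angles: θk = (2k + 1)·180°/10 = 18°, 54°, 90°, 126°, 162°, 198°, 234°, 270°, 306°, 342°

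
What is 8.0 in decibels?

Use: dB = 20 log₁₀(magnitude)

dB = 20 log₁₀(8.0) = 18.1 dB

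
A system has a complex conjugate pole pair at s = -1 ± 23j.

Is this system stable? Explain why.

Real part of poles is -1 (< 0, left half-plane). Stable.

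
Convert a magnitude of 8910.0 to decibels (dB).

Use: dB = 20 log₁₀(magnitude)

dB = 20 log₁₀(8910.0) = 79.0 dB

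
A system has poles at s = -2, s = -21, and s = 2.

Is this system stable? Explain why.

Pole(s) at s = 2 are not in the left half-plane. System is unstable.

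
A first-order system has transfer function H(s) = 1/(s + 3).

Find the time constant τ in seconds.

For H(s) = 1/(s + 1/τ), the pole is at -1/τ = -3, so τ = 1/3 = 0.3333 s.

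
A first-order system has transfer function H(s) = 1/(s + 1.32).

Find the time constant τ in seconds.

For H(s) = 1/(s + 1/τ), the pole is at -1/τ = -1.32, so τ = 1/1.32 = 0.7576 s.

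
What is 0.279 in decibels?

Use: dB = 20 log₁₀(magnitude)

dB = 20 log₁₀(0.279) = -11.1 dB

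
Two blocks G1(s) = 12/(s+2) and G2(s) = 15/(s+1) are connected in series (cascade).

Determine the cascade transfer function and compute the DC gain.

Series: multiply transfer functions. G_eq = 12/(s+2) × 15/(s+1) = 180/((s+2)(s+1)). DC gain = 180/(2×1) = 90.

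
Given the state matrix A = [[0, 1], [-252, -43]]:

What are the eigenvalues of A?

det(A - λI) = λ² - (-43)λ + 252 = (λ - (-7))(λ - (-36)). Eigenvalues: -7, -36.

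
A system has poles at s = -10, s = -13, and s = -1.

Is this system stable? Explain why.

All poles are in the left half-plane. System is stable.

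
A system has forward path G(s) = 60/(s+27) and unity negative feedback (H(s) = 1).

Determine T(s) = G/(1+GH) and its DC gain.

T(s) = G/(1+GH) = [60/(s+27)] / [1 + 60/(s+27)] = 60/(s+27+60) = 60/(s+87). DC gain = 60/87 = 0.6897.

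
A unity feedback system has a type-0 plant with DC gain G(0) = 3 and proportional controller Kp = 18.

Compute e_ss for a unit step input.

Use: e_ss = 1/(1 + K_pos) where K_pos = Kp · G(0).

K_pos = Kp · G(0) = 18 × 3 = 54. e_ss = 1/(1 + 54) = 0.0182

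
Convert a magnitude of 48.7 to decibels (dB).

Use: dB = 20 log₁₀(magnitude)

dB = 20 log₁₀(48.7) = 33.8 dB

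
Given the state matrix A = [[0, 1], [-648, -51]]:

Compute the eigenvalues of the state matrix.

det(A - λI) = λ² - (-51)λ + 648 = (λ - (-24))(λ - (-27)). Eigenvalues: -24, -27.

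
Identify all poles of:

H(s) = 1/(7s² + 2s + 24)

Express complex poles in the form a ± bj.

Discriminant = 2² - 4×7×24 = 4 - 672 = -668 < 0, so the poles are a complex conjugate pair s = (-2 ± j√668)/(2×7). Real part = -2/(2×7) = -2/14 ≈ -0.1429; imaginary part = ±√668/(2×7) ≈ 1.8461. Poles: s = -0.1429 ± 1.8461j.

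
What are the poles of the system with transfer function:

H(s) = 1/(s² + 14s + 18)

Discriminant = 14² - 4×1×18 = 196 - 72 = 124 > 0, so two distinct real poles. Using quadratic formula: s = (-14 ± √124)/(2×1) = (-14 ± √124)/2, with √124 ≈ 11.1355. s₁ ≈ -1.4322, s₂ ≈ -12.5678. Poles: s₁ = -1.4322, s₂ = -12.5678.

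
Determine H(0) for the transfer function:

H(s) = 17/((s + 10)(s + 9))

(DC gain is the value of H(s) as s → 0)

DC gain = H(0) = 17/(10 × 9) = 17/90 = 0.1889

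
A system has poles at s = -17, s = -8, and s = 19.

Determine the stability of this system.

Pole(s) at s = 19 are not in the left half-plane. System is unstable.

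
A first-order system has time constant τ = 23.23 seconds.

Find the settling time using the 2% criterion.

For first-order system, 2% settling time ≈ 4τ = 4 × 23.23 = 92.92 s.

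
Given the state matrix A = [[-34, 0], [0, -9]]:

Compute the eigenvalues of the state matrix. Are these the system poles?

For diagonal matrix, eigenvalues are diagonal entries: λ₁ = -34, λ₂ = -9. Eigenvalues of A = system poles.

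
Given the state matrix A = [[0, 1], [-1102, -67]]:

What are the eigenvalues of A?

det(A - λI) = λ² - (-67)λ + 1102 = (λ - (-38))(λ - (-29)). Eigenvalues: -38, -29.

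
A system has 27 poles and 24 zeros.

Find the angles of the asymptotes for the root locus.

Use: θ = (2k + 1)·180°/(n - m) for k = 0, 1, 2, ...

n - m = 27 - 24 = 3. Angles: θk = (2k + 1)·180°/3 = 60°, 180°, 300°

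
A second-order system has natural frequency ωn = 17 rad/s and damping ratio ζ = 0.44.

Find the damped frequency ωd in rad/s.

ωd = ωn√(1 - ζ²) = 17√(1 - 0.44²) = 15.27 rad/s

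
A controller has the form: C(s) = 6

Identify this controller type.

This is a Proportional (P) controller.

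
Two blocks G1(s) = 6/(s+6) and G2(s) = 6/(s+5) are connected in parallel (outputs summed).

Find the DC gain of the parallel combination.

Parallel: G_eq = G1 + G2. DC gain = G1(0) + G2(0) = 6/6 + 6/5 = 1 + 1.2 = 2.2.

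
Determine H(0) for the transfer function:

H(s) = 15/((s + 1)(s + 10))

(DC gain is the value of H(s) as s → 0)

DC gain = H(0) = 15/(1 × 10) = 15/10 = 1.5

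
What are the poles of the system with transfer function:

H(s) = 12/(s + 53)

Pole is where denominator = 0: s + 53 = 0, so s = -53.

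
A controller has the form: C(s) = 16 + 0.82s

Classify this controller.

This is a Proportional-Derivative (PD) controller.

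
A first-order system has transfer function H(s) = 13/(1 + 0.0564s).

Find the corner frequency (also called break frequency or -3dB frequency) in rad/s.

Corner frequency = 1/τ = 1/0.0564 = 17.73 rad/s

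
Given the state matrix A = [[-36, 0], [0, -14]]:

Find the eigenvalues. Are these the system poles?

For diagonal matrix, eigenvalues are diagonal entries: λ₁ = -36, λ₂ = -14. Eigenvalues of A = system poles.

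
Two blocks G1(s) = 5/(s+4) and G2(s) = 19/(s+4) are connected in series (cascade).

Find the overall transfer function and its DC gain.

Series: multiply transfer functions. G_eq = 5/(s+4) × 19/(s+4) = 95/((s+4)(s+4)). DC gain = 95/(4×4) = 5.9375.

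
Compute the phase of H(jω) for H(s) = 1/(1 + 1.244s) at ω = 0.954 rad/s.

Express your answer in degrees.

Phase = -arctan(ωτ) = -arctan(0.954 × 1.244) = -49.9°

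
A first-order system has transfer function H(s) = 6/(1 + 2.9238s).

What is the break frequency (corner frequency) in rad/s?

Corner frequency = 1/τ = 1/2.9238 = 0.342 rad/s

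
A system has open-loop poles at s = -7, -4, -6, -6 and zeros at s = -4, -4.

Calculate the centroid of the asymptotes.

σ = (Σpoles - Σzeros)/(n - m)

σ = (Σpoles - Σzeros)/(n - m) = (-23 - (-8))/(4 - 2) = -15/2 = -7.5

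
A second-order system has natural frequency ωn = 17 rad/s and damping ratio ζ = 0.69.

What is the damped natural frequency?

ωd = ωn√(1 - ζ²) = 17√(1 - 0.69²) = 12.3 rad/s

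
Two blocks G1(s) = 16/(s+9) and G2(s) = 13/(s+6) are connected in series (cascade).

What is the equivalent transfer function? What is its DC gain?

Series: multiply transfer functions. G_eq = 16/(s+9) × 13/(s+6) = 208/((s+9)(s+6)). DC gain = 208/(9×6) = 3.8519.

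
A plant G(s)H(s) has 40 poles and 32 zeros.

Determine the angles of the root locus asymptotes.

n - m = 40 - 32 = 8. Angles: θk = (2k + 1)·180°/8 = 22.5°, 67.5°, 112.5°, 157.5°, 202.5°, 247.5°, 292.5°, 337.5°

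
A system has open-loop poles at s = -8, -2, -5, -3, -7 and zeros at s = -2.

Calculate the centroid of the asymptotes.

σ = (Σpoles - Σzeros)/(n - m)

σ = (Σpoles - Σzeros)/(n - m) = (-25 - (-2))/(5 - 1) = -23/4 = -5.75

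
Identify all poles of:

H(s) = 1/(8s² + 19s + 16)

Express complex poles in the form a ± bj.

Discriminant = 19² - 4×8×16 = 361 - 512 = -151 < 0, so the poles are a complex conjugate pair s = (-19 ± j√151)/(2×8). Real part = -19/(2×8) = -19/16 = -1.1875; imaginary part = ±√151/(2×8) ≈ 0.7680. Poles: s = -1.1875 ± 0.7680j.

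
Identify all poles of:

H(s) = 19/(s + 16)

Pole is where denominator = 0: s + 16 = 0, so s = -16.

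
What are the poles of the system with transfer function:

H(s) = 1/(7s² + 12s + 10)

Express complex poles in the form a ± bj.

Discriminant = 12² - 4×7×10 = 144 - 280 = -136 < 0, so the poles are a complex conjugate pair s = (-12 ± j√136)/(2×7). Real part = -12/(2×7) = -12/14 ≈ -0.8571; imaginary part = ±√136/(2×7) ≈ 0.8330. Poles: s = -0.8571 ± 0.8330j.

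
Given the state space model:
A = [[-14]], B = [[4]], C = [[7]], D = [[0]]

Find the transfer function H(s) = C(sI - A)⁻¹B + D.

(sI - A)⁻¹ = 1/(s + 14). H(s) = 7 × 4/(s + 14) + 0 = 28/(s + 14).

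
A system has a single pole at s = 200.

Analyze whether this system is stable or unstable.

Pole at s = 200 is in the right half-plane. Unstable.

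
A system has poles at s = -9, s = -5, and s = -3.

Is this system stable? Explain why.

All poles are in the left half-plane. System is stable.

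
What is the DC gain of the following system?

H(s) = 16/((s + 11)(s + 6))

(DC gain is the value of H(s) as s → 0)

DC gain = H(0) = 16/(11 × 6) = 16/66 = 0.2424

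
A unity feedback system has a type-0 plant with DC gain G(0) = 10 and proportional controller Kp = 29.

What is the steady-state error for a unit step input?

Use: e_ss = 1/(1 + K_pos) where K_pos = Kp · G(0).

K_pos = Kp · G(0) = 29 × 10 = 290. e_ss = 1/(1 + 290) = 0.0034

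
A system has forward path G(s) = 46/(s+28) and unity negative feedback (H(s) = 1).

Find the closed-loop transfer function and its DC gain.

T(s) = G/(1+GH) = [46/(s+28)] / [1 + 46/(s+28)] = 46/(s+28+46) = 46/(s+74). DC gain = 46/74 = 0.6216.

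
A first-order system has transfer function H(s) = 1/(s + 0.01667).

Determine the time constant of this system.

For H(s) = 1/(s + 1/τ), the pole is at -1/τ = -0.01667, so τ = 1/0.01667 = 59.99 s.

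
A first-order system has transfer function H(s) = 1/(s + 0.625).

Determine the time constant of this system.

For H(s) = 1/(s + 1/τ), the pole is at -1/τ = -0.625, so τ = 1/0.625 = 1.6 s.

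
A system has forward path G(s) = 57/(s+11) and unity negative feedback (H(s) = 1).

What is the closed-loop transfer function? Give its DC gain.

T(s) = G/(1+GH) = [57/(s+11)] / [1 + 57/(s+11)] = 57/(s+11+57) = 57/(s+68). DC gain = 57/68 = 0.8382.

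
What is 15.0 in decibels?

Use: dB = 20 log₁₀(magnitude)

dB = 20 log₁₀(15.0) = 23.5 dB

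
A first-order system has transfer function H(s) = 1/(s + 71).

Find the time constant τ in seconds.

For H(s) = 1/(s + 1/τ), the pole is at -1/τ = -71, so τ = 1/71 = 0.0141 s.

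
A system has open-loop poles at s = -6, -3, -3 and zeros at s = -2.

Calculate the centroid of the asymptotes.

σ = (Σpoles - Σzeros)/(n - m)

σ = (Σpoles - Σzeros)/(n - m) = (-12 - (-2))/(3 - 1) = -10/2 = -5.0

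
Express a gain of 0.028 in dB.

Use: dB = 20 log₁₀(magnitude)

dB = 20 log₁₀(0.028) = -31.1 dB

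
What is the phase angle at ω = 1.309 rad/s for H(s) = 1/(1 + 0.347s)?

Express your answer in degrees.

Phase = -arctan(ωτ) = -arctan(1.309 × 0.347) = -24.4°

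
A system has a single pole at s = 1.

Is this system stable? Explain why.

Pole at s = 1 is in the right half-plane. Unstable.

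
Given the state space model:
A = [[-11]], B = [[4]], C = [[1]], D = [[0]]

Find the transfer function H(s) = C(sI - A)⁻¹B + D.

(sI - A)⁻¹ = 1/(s + 11). H(s) = 1 × 4/(s + 11) + 0 = 4/(s + 11).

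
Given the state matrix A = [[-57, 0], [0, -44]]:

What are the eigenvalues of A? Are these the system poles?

For diagonal matrix, eigenvalues are diagonal entries: λ₁ = -57, λ₂ = -44. Eigenvalues of A = system poles.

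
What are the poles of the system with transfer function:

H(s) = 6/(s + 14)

Pole is where denominator = 0: s + 14 = 0, so s = -14.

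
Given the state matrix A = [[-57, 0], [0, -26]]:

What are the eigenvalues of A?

For diagonal matrix, eigenvalues are diagonal entries: λ₁ = -57, λ₂ = -26.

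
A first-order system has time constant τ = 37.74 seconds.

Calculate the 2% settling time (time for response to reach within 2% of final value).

For first-order system, 2% settling time ≈ 4τ = 4 × 37.74 = 150.96 s.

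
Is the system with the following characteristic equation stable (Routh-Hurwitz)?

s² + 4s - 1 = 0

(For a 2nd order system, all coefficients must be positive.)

Coefficients: 1, 4, -1. c=-1 not positive, so system is unstable.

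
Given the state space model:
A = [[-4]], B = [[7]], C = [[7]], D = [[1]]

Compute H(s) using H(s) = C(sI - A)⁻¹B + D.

(sI - A)⁻¹ = 1/(s + 4). H(s) = 7×7/(s + 4) + 1 = (s + 53)/(s + 4).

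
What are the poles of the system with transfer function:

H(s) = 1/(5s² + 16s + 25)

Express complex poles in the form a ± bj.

Discriminant = 16² - 4×5×25 = 256 - 500 = -244 < 0, so the poles are a complex conjugate pair s = (-16 ± j√244)/(2×5). Real part = -16/(2×5) = -16/10 = -1.6; imaginary part = ±√244/(2×5) ≈ 1.5620. Poles: s = -1.6 ± 1.5620j.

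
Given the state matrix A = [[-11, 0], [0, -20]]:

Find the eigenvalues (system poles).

For diagonal matrix, eigenvalues are diagonal entries: λ₁ = -11, λ₂ = -20.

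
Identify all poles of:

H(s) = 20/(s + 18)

Pole is where denominator = 0: s + 18 = 0, so s = -18.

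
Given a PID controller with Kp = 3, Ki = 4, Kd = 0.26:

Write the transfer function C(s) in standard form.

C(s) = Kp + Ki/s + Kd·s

Substituting values: C(s) = 3 + 4/s + 0.26s = (0.26s² + 3s + 4)/s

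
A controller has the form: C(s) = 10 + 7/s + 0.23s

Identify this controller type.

This is a Proportional-Integral-Derivative (PID) controller.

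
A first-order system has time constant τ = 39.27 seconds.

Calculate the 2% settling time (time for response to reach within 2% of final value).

For first-order system, 2% settling time ≈ 4τ = 4 × 39.27 = 157.08 s.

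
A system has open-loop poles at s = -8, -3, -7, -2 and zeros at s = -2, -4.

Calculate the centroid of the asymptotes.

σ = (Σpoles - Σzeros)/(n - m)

σ = (Σpoles - Σzeros)/(n - m) = (-20 - (-6))/(4 - 2) = -14/2 = -7.0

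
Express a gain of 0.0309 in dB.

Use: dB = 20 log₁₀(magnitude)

dB = 20 log₁₀(0.0309) = -30.2 dB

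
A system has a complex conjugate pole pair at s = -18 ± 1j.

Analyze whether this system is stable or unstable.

Real part of poles is -18 (< 0, left half-plane). Stable.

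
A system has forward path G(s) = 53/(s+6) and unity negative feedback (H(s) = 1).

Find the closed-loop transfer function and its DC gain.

T(s) = G/(1+GH) = [53/(s+6)] / [1 + 53/(s+6)] = 53/(s+6+53) = 53/(s+59). DC gain = 53/59 = 0.8983.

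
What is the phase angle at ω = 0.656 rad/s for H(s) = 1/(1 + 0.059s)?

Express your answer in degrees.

Phase = -arctan(ωτ) = -arctan(0.656 × 0.059) = -2.2°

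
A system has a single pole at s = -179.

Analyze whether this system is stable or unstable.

Pole at s = -179 is in the left half-plane. Stable.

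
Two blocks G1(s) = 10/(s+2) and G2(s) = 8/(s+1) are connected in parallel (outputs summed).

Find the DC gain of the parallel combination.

Parallel: G_eq = G1 + G2. DC gain = G1(0) + G2(0) = 10/2 + 8/1 = 5 + 8 = 13.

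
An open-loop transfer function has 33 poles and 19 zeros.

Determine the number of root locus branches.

Root locus has n branches where n = number of poles = 33.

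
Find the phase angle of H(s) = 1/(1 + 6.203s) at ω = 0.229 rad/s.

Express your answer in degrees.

Phase = -arctan(ωτ) = -arctan(0.229 × 6.203) = -54.9°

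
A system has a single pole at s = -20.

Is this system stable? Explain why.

Pole at s = -20 is in the left half-plane. Stable.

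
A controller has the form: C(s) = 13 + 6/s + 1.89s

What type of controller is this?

This is a Proportional-Integral-Derivative (PID) controller.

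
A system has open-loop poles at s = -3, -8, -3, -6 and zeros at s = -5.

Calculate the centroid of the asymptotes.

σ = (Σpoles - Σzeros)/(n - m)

σ = (Σpoles - Σzeros)/(n - m) = (-20 - (-5))/(4 - 1) = -15/3 = -5.0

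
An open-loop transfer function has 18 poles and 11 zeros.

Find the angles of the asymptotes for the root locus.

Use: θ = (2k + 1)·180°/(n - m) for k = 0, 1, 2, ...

n - m = 18 - 11 = 7. Angles: θk = (2k + 1)·180°/7 = 25.71°, 77.14°, 128.57°, 180°, 231.43°, 282.86°, 334.29°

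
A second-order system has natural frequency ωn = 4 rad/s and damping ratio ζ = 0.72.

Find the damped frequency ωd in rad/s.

ωd = ωn√(1 - ζ²) = 4√(1 - 0.72²) = 2.78 rad/s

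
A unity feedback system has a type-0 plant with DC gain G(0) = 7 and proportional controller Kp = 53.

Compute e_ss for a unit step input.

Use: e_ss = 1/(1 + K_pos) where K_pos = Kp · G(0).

K_pos = Kp · G(0) = 53 × 7 = 371. e_ss = 1/(1 + 371) = 0.0027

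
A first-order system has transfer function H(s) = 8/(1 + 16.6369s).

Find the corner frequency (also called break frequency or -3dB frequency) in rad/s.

Corner frequency = 1/τ = 1/16.6369 = 0.06 rad/s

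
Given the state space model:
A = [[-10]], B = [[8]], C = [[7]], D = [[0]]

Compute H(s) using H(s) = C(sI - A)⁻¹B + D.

(sI - A)⁻¹ = 1/(s + 10). H(s) = 7 × 8/(s + 10) + 0 = 56/(s + 10).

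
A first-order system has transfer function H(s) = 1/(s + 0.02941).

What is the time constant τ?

For H(s) = 1/(s + 1/τ), the pole is at -1/τ = -0.02941, so τ = 1/0.02941 = 34 s.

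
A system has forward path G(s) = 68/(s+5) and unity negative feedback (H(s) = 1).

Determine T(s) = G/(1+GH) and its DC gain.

T(s) = G/(1+GH) = [68/(s+5)] / [1 + 68/(s+5)] = 68/(s+5+68) = 68/(s+73). DC gain = 68/73 = 0.9315.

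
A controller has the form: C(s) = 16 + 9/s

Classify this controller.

This is a Proportional-Integral (PI) controller.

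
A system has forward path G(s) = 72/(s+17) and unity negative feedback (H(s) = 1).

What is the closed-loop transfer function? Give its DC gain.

T(s) = G/(1+GH) = [72/(s+17)] / [1 + 72/(s+17)] = 72/(s+17+72) = 72/(s+89). DC gain = 72/89 = 0.8090.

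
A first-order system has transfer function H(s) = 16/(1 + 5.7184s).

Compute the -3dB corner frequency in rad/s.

Corner frequency = 1/τ = 1/5.7184 = 0.175 rad/s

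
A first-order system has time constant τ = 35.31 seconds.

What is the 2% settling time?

For first-order system, 2% settling time ≈ 4τ = 4 × 35.31 = 141.24 s.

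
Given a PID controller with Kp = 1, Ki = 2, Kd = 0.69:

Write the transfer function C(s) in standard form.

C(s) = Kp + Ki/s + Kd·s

Substituting values: C(s) = 1 + 2/s + 0.69s = (0.69s² + s + 2)/s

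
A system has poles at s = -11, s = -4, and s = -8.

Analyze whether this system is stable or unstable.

All poles are in the left half-plane. System is stable.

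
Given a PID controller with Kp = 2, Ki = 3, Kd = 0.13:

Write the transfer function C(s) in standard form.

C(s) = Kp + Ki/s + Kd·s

Substituting values: C(s) = 2 + 3/s + 0.13s = (0.13s² + 2s + 3)/s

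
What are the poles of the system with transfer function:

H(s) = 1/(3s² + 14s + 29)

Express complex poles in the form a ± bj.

Discriminant = 14² - 4×3×29 = 196 - 348 = -152 < 0, so the poles are a complex conjugate pair s = (-14 ± j√152)/(2×3). Real part = -14/(2×3) = -14/6 ≈ -2.3333; imaginary part = ±√152/(2×3) ≈ 2.0548. Poles: s = -2.3333 ± 2.0548j.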